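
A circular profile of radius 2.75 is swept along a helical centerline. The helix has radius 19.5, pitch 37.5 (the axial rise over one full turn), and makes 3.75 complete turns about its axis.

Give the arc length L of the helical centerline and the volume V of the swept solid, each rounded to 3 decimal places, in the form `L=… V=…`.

2πR = 2π·19.5 = 122.522113
per-turn = √(122.522113² + 37.5²) = √(15011.6683 + 1406.25) = √16417.9183 = 128.132425
L = 3.75 × 128.132425 = 480.496593
V = π·2.75² × L = 23.758294 × 480.496593 = 11415.779538

L=480.497 V=11415.780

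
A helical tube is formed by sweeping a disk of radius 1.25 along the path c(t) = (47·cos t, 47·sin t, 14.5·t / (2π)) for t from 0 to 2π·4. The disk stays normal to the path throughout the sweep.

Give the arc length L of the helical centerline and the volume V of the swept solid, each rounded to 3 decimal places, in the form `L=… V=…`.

2πR = 2π·47 = 295.309709
per-turn = √(295.309709² + 14.5²) = √(87207.8245 + 210.25) = √87418.0745 = 295.665477
L = 4 × 295.665477 = 1182.661909
V = π·1.25² × L = 4.908739 × 1182.661909 = 5805.378072

L=1182.662 V=5805.378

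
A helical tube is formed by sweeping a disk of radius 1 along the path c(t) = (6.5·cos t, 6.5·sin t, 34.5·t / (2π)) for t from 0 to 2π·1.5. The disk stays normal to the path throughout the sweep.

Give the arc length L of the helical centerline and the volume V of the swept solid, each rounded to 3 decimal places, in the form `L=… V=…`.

L=80.193 V=251.935

2πR = 2π·6.5 = 40.840704
per-turn = √(40.840704² + 34.5²) = √(1667.9631 + 1190.25) = √2858.2131 = 53.462259
L = 1.5 × 53.462259 = 80.193389
V = π·1² × L = 3.141593 × 80.193389 = 251.934960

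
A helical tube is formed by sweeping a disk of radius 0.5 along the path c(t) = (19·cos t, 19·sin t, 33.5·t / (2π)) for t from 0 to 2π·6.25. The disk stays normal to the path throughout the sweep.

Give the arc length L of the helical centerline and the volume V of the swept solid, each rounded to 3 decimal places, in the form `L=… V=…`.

L=774.949 V=608.643

2πR = 2π·19 = 119.380521
per-turn = √(119.380521² + 33.5²) = √(14251.7088 + 1122.25) = √15373.9588 = 123.991769
L = 6.25 × 123.991769 = 774.948556
V = π·0.5² × L = 0.785398 × 774.948556 = 608.643172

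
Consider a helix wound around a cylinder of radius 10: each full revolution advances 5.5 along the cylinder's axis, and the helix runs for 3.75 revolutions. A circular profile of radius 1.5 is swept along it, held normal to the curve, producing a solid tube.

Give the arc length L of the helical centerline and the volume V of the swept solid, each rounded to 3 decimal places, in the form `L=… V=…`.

L=236.520 V=1671.864

2πR = 2π·10 = 62.831853
per-turn = √(62.831853² + 5.5²) = √(3947.8418 + 30.25) = √3978.0918 = 63.072116
L = 3.75 × 63.072116 = 236.520433
V = π·1.5² × L = 7.068583 × 236.520433 = 1671.864425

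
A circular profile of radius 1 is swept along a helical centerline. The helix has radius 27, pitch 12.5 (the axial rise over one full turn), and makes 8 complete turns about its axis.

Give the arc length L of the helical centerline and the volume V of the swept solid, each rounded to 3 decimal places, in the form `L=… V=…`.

L=1360.847 V=4275.228

2πR = 2π·27 = 169.646003
per-turn = √(169.646003² + 12.5²) = √(28779.7664 + 156.25) = √28936.0164 = 170.105898
L = 8 × 170.105898 = 1360.847182
V = π·1² × L = 3.141593 × 1360.847182 = 4275.227508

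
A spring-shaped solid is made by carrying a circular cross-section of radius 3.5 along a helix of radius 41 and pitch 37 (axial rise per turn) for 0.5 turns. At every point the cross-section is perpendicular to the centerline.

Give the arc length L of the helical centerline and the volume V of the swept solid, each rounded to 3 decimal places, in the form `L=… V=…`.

2πR = 2π·41 = 257.610598
per-turn = √(257.610598² + 37²) = √(66363.2200 + 1369) = √67732.2200 = 260.254145
L = 0.5 × 260.254145 = 130.127073
V = π·3.5² × L = 38.484510 × 130.127073 = 5007.876624

L=130.127 V=5007.877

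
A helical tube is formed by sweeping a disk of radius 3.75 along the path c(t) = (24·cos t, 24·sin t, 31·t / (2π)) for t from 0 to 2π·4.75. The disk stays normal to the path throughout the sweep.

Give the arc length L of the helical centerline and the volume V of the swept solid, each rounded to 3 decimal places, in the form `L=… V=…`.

2πR = 2π·24 = 150.796447
per-turn = √(150.796447² + 31²) = √(22739.5685 + 961) = √23700.5685 = 153.949890
L = 4.75 × 153.949890 = 731.261976
V = π·3.75² × L = 44.178647 × 731.261976 = 32306.164481

L=731.262 V=32306.164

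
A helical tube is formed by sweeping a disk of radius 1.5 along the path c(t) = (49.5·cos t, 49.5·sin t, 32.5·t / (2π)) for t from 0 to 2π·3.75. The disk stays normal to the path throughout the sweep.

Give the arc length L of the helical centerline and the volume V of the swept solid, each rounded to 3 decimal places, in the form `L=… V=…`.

2πR = 2π·49.5 = 311.017673
per-turn = √(311.017673² + 32.5²) = √(96731.9927 + 1056.25) = √97788.2427 = 312.711117
L = 3.75 × 312.711117 = 1172.666689
V = π·1.5² × L = 7.068583 × 1172.666689 = 8289.092374

L=1172.667 V=8289.092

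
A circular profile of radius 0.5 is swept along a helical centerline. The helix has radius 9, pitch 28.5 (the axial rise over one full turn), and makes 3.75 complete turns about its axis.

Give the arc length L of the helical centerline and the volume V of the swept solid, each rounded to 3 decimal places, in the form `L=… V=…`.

L=237.467 V=186.506

2πR = 2π·9 = 56.548668
per-turn = √(56.548668² + 28.5²) = √(3197.7518 + 812.25) = √4010.0018 = 63.324575
L = 3.75 × 63.324575 = 237.467157
V = π·0.5² × L = 0.785398 × 237.467157 = 186.506269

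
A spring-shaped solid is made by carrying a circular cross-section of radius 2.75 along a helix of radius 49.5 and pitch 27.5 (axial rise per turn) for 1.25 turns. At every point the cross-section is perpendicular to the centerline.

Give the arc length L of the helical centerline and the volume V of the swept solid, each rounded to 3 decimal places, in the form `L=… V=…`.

2πR = 2π·49.5 = 311.017673
per-turn = √(311.017673² + 27.5²) = √(96731.9927 + 756.25) = √97488.2427 = 312.231073
L = 1.25 × 312.231073 = 390.288841
V = π·2.75² × L = 23.758294 × 390.288841 = 9272.597198

L=390.289 V=9272.597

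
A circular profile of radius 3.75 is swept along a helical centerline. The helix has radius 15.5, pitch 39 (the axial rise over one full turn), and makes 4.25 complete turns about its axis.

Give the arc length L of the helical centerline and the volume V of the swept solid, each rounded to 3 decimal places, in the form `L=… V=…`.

2πR = 2π·15.5 = 97.389372
per-turn = √(97.389372² + 39²) = √(9484.6898 + 1521) = √11005.6898 = 104.908007
L = 4.25 × 104.908007 = 445.859028
V = π·3.75² × L = 44.178647 × 445.859028 = 19697.448457

L=445.859 V=19697.448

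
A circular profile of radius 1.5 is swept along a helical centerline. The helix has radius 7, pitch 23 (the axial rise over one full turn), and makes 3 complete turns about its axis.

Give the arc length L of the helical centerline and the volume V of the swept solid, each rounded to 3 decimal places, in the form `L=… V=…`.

L=148.899 V=1052.507

2πR = 2π·7 = 43.982297
per-turn = √(43.982297² + 23²) = √(1934.4425 + 529) = √2463.4425 = 49.633078
L = 3 × 49.633078 = 148.899235
V = π·1.5² × L = 7.068583 × 148.899235 = 1052.506671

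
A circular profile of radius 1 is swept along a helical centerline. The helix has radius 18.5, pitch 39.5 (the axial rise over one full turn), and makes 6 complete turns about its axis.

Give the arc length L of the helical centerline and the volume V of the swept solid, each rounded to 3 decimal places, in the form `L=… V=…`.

L=736.602 V=2314.104

2πR = 2π·18.5 = 116.238928
per-turn = √(116.238928² + 39.5²) = √(13511.4884 + 1560.25) = √15071.7384 = 122.767009
L = 6 × 122.767009 = 736.602052
V = π·1² × L = 3.141593 × 736.602052 = 2314.103596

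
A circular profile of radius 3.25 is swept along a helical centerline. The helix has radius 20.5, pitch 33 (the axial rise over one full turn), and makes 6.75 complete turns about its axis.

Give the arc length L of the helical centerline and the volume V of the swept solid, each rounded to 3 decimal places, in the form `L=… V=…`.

L=897.517 V=29782.360

2πR = 2π·20.5 = 128.805299
per-turn = √(128.805299² + 33²) = √(16590.8050 + 1089) = √17679.8050 = 132.965428
L = 6.75 × 132.965428 = 897.516638
V = π·3.25² × L = 33.183072 × 897.516638 = 29782.359577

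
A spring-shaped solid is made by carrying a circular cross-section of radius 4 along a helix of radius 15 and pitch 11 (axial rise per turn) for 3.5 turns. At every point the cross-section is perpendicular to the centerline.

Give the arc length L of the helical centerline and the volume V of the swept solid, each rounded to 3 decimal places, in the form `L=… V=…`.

2πR = 2π·15 = 94.247780
per-turn = √(94.247780² + 11²) = √(8882.6440 + 121) = √9003.6440 = 94.887533
L = 3.5 × 94.887533 = 332.106366
V = π·4² × L = 50.265482 × 332.106366 = 16693.486728

L=332.106 V=16693.487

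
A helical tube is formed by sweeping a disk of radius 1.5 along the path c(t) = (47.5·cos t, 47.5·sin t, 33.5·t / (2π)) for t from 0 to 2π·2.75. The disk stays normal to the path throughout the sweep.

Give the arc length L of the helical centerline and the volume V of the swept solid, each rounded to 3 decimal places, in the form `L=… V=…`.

L=825.895 V=5837.909

2πR = 2π·47.5 = 298.451302
per-turn = √(298.451302² + 33.5²) = √(89073.1797 + 1122.25) = √90195.4297 = 300.325540
L = 2.75 × 300.325540 = 825.895234
V = π·1.5² × L = 7.068583 × 825.895234 = 5837.909398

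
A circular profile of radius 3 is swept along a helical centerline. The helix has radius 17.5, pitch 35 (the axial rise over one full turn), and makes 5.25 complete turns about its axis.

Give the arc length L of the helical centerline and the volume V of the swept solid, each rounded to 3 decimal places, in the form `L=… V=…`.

L=605.807 V=17128.787

2πR = 2π·17.5 = 109.955743
per-turn = √(109.955743² + 35²) = √(12090.2654 + 1225) = √13315.2654 = 115.391791
L = 5.25 × 115.391791 = 605.806902
V = π·3² × L = 28.274334 × 605.806902 = 17128.786612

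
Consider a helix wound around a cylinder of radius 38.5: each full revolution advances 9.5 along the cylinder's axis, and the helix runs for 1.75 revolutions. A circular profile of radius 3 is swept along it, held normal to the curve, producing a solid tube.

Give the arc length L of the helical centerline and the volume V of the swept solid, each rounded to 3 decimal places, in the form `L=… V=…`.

L=423.656 V=11978.589

2πR = 2π·38.5 = 241.902634
per-turn = √(241.902634² + 9.5²) = √(58516.8845 + 90.25) = √58607.1345 = 242.089104
L = 1.75 × 242.089104 = 423.655933
V = π·3² × L = 28.274334 × 423.655933 = 11978.589295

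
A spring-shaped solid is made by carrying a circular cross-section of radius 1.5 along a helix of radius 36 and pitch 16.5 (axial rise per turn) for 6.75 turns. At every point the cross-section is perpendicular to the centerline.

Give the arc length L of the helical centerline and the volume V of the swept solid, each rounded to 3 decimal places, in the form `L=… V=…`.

L=1530.871 V=10821.088

2πR = 2π·36 = 226.194671
per-turn = √(226.194671² + 16.5²) = √(51164.0292 + 272.25) = √51436.2792 = 226.795677
L = 6.75 × 226.795677 = 1530.870821
V = π·1.5² × L = 7.068583 × 1530.870821 = 10821.088184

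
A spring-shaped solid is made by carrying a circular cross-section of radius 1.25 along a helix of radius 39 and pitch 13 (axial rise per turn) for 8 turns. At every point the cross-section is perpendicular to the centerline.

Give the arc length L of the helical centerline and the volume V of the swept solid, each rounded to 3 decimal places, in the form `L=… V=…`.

2πR = 2π·39 = 245.044227
per-turn = √(245.044227² + 13²) = √(60046.6732 + 169) = √60215.6732 = 245.388820
L = 8 × 245.388820 = 1963.110563
V = π·1.25² × L = 4.908739 × 1963.110563 = 9636.396443

L=1963.111 V=9636.396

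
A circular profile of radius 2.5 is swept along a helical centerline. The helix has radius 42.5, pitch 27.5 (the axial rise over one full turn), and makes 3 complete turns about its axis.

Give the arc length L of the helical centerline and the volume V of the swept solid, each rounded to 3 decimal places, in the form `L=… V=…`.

L=805.343 V=15812.872

2πR = 2π·42.5 = 267.035376
per-turn = √(267.035376² + 27.5²) = √(71307.8918 + 756.25) = √72064.1418 = 268.447652
L = 3 × 268.447652 = 805.342956
V = π·2.5² × L = 19.634954 × 805.342956 = 15812.871956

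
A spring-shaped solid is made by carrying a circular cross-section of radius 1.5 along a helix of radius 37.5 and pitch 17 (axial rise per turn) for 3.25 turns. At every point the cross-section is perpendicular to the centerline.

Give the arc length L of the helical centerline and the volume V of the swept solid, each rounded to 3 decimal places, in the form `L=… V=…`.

L=767.754 V=5426.932

2πR = 2π·37.5 = 235.619449
per-turn = √(235.619449² + 17²) = √(55516.5248 + 289) = √55805.5248 = 236.231930
L = 3.25 × 236.231930 = 767.753773
V = π·1.5² × L = 7.068583 × 767.753773 = 5426.931626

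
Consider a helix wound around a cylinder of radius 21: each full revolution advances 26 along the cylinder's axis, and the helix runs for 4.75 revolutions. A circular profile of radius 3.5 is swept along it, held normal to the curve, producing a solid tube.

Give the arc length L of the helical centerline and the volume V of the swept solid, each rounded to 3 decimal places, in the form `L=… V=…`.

L=638.800 V=24583.891

2πR = 2π·21 = 131.946891
per-turn = √(131.946891² + 26²) = √(17409.9822 + 676) = √18085.9822 = 134.484134
L = 4.75 × 134.484134 = 638.799634
V = π·3.5² × L = 38.484510 × 638.799634 = 24583.890912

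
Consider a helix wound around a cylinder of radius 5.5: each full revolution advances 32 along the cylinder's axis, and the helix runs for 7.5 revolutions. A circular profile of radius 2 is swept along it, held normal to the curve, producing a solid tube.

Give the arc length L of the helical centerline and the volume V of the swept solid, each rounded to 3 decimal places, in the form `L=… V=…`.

L=353.235 V=4438.882

2πR = 2π·5.5 = 34.557519
per-turn = √(34.557519² + 32²) = √(1194.2221 + 1024) = √2218.2221 = 47.098006
L = 7.5 × 47.098006 = 353.235042
V = π·2² × L = 12.566371 × 353.235042 = 4438.882453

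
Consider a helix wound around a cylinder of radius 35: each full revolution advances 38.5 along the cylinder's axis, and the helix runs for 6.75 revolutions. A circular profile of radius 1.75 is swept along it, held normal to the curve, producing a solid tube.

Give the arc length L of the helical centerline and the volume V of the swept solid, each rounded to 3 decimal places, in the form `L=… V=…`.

L=1506.979 V=14498.838

2πR = 2π·35 = 219.911486
per-turn = √(219.911486² + 38.5²) = √(48361.0616 + 1482.25) = √49843.3116 = 223.256157
L = 6.75 × 223.256157 = 1506.979059
V = π·1.75² × L = 9.621128 × 1506.979059 = 14498.837665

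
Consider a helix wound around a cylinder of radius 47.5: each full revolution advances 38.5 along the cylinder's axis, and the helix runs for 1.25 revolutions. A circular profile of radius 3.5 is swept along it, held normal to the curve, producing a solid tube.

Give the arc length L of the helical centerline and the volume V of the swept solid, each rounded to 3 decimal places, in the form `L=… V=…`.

L=376.155 V=14476.155

2πR = 2π·47.5 = 298.451302
per-turn = √(298.451302² + 38.5²) = √(89073.1797 + 1482.25) = √90555.4297 = 300.924292
L = 1.25 × 300.924292 = 376.155365
V = π·3.5² × L = 38.484510 × 376.155365 = 14476.154925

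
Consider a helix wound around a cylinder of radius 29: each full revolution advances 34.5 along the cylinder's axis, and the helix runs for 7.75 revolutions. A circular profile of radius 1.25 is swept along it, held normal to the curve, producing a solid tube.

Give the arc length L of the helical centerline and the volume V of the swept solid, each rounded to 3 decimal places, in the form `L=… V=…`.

L=1437.235 V=7055.012

2πR = 2π·29 = 182.212374
per-turn = √(182.212374² + 34.5²) = √(33201.3492 + 1190.25) = √34391.5992 = 185.449722
L = 7.75 × 185.449722 = 1437.235342
V = π·1.25² × L = 4.908739 × 1437.235342 = 7055.012486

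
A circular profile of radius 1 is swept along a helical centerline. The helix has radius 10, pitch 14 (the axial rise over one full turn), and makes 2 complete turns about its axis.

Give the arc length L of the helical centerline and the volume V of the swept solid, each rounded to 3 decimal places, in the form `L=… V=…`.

L=128.745 V=404.465

2πR = 2π·10 = 62.831853
per-turn = √(62.831853² + 14²) = √(3947.8418 + 196) = √4143.8418 = 64.372679
L = 2 × 64.372679 = 128.745357
V = π·1² × L = 3.141593 × 128.745357 = 404.465469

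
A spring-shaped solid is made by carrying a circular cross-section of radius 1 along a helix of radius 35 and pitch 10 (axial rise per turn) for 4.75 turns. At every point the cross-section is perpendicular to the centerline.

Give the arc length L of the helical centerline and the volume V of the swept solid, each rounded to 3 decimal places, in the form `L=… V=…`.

L=1045.659 V=3285.035

2πR = 2π·35 = 219.911486
per-turn = √(219.911486² + 10²) = √(48361.0616 + 100) = √48461.0616 = 220.138733
L = 4.75 × 220.138733 = 1045.658980
V = π·1² × L = 3.141593 × 1045.658980 = 3285.034568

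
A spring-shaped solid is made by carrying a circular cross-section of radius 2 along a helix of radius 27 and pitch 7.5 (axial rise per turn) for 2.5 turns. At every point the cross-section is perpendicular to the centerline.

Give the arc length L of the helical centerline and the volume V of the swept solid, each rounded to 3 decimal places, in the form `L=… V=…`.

2πR = 2π·27 = 169.646003
per-turn = √(169.646003² + 7.5²) = √(28779.7664 + 56.25) = √28836.0164 = 169.811709
L = 2.5 × 169.811709 = 424.529272
V = π·2² × L = 12.566371 × 424.529272 = 5334.792167

L=424.529 V=5334.792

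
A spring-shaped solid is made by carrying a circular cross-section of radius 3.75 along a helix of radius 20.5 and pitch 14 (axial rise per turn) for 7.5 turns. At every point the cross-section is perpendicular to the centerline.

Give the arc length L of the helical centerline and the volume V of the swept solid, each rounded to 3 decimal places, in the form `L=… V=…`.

L=971.729 V=42929.684

2πR = 2π·20.5 = 128.805299
per-turn = √(128.805299² + 14²) = √(16590.8050 + 196) = √16786.8050 = 129.563903
L = 7.5 × 129.563903 = 971.729274
V = π·3.75² × L = 44.178647 × 971.729274 = 42929.684257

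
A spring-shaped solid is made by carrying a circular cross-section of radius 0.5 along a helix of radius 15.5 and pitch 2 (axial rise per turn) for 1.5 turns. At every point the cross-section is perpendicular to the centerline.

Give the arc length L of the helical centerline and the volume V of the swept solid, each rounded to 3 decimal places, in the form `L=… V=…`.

2πR = 2π·15.5 = 97.389372
per-turn = √(97.389372² + 2²) = √(9484.6898 + 4) = √9488.6898 = 97.409906
L = 1.5 × 97.409906 = 146.114859
V = π·0.5² × L = 0.785398 × 146.114859 = 114.758342

L=146.115 V=114.758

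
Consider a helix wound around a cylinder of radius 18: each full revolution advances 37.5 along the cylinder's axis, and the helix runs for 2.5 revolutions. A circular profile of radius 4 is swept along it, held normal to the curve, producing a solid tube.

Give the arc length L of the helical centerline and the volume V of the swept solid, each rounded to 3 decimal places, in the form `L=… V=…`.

2πR = 2π·18 = 113.097336
per-turn = √(113.097336² + 37.5²) = √(12791.0073 + 1406.25) = √14197.2573 = 119.152244
L = 2.5 × 119.152244 = 297.880611
V = π·4² × L = 50.265482 × 297.880611 = 14973.112605

L=297.881 V=14973.113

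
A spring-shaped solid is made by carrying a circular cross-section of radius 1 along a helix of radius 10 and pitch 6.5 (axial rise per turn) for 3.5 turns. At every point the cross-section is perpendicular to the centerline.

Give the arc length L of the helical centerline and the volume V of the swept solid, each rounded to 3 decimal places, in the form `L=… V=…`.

2πR = 2π·10 = 62.831853
per-turn = √(62.831853² + 6.5²) = √(3947.8418 + 42.25) = √3990.0918 = 63.167173
L = 3.5 × 63.167173 = 221.085106
V = π·1² × L = 3.141593 × 221.085106 = 694.559345

L=221.085 V=694.559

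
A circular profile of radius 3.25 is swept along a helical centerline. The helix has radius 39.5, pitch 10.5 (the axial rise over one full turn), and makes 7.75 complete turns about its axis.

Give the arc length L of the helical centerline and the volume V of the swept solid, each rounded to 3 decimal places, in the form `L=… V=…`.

L=1925.161 V=63882.747

2πR = 2π·39.5 = 248.185820
per-turn = √(248.185820² + 10.5²) = √(61596.2011 + 110.25) = √61706.4511 = 248.407832
L = 7.75 × 248.407832 = 1925.160699
V = π·3.25² × L = 33.183072 × 1925.160699 = 63882.746866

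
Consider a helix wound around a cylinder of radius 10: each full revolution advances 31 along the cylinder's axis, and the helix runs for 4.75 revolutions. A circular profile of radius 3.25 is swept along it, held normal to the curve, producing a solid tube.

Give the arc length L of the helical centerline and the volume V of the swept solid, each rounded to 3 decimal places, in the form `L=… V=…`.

L=332.800 V=11043.322

2πR = 2π·10 = 62.831853
per-turn = √(62.831853² + 31²) = √(3947.8418 + 961) = √4908.8418 = 70.063127
L = 4.75 × 70.063127 = 332.799853
V = π·3.25² × L = 33.183072 × 332.799853 = 11043.321621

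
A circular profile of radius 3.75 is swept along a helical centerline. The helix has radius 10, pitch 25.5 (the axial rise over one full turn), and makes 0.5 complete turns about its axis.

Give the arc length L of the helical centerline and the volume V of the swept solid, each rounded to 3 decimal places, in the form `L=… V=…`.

L=33.905 V=1497.860

2πR = 2π·10 = 62.831853
per-turn = √(62.831853² + 25.5²) = √(3947.8418 + 650.25) = √4598.0918 = 67.809231
L = 0.5 × 67.809231 = 33.904615
V = π·3.75² × L = 44.178647 × 33.904615 = 1497.860021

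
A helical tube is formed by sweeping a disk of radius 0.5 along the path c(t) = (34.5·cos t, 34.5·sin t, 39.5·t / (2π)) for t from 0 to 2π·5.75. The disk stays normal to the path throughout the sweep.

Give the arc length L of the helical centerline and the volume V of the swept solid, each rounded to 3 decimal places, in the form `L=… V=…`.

2πR = 2π·34.5 = 216.769893
per-turn = √(216.769893² + 39.5²) = √(46989.1866 + 1560.25) = √48549.4366 = 220.339367
L = 5.75 × 220.339367 = 1266.951359
V = π·0.5² × L = 0.785398 × 1266.951359 = 995.061270

L=1266.951 V=995.061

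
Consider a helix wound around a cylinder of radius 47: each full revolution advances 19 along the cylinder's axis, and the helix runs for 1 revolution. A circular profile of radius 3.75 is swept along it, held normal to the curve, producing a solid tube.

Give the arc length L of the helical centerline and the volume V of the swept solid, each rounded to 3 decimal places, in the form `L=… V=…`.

L=295.920 V=13073.358

2πR = 2π·47 = 295.309709
per-turn = √(295.309709² + 19²) = √(87207.8245 + 361) = √87568.8245 = 295.920301
L = 1 × 295.920301 = 295.920301
V = π·3.75² × L = 44.178647 × 295.920301 = 13073.358422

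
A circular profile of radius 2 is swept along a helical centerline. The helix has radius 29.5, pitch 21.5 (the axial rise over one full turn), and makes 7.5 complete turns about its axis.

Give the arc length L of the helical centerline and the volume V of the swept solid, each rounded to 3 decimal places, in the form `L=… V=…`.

L=1399.476 V=17586.328

2πR = 2π·29.5 = 185.353967
per-turn = √(185.353967² + 21.5²) = √(34356.0929 + 462.25) = √34818.3429 = 186.596739
L = 7.5 × 186.596739 = 1399.475541
V = π·2² × L = 12.566371 × 1399.475541 = 17586.328311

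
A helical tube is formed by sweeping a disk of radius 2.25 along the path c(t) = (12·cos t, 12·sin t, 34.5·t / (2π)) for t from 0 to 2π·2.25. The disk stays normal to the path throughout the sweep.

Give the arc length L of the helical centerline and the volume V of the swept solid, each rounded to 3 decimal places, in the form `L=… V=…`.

L=186.562 V=2967.142

2πR = 2π·12 = 75.398224
per-turn = √(75.398224² + 34.5²) = √(5684.8921 + 1190.25) = √6875.1421 = 82.916477
L = 2.25 × 82.916477 = 186.562073
V = π·2.25² × L = 15.904313 × 186.562073 = 2967.141566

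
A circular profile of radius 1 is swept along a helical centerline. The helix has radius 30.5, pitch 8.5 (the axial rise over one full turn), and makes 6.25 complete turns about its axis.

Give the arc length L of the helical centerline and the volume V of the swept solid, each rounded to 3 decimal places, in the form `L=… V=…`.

L=1198.910 V=3766.486

2πR = 2π·30.5 = 191.637152
per-turn = √(191.637152² + 8.5²) = √(36724.7980 + 72.25) = √36797.0480 = 191.825567
L = 6.25 × 191.825567 = 1198.909791
V = π·1² × L = 3.141593 × 1198.909791 = 3766.486191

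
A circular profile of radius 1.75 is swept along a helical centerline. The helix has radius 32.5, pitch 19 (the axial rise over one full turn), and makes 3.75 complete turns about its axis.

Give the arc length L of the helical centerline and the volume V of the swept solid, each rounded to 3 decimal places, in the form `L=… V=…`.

2πR = 2π·32.5 = 204.203522
per-turn = √(204.203522² + 19²) = √(41699.0786 + 361) = √42060.0786 = 205.085540
L = 3.75 × 205.085540 = 769.070774
V = π·1.75² × L = 9.621128 × 769.070774 = 7399.327973

L=769.071 V=7399.328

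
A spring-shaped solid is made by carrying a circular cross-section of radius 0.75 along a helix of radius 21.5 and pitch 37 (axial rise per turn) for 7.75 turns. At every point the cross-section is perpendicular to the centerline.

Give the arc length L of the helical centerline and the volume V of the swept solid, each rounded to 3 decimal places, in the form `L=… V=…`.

2πR = 2π·21.5 = 135.088484
per-turn = √(135.088484² + 37²) = √(18248.8985 + 1369) = √19617.8985 = 140.063909
L = 7.75 × 140.063909 = 1085.495293
V = π·0.75² × L = 1.767146 × 1085.495293 = 1918.228521

L=1085.495 V=1918.229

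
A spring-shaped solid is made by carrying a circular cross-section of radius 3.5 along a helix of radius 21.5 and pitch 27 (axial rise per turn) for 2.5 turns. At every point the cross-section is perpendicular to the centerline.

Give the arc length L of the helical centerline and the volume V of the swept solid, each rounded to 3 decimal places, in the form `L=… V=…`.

L=344.401 V=13254.094

2πR = 2π·21.5 = 135.088484
per-turn = √(135.088484² + 27²) = √(18248.8985 + 729) = √18977.8985 = 137.760294
L = 2.5 × 137.760294 = 344.400734
V = π·3.5² × L = 38.484510 × 344.400734 = 13254.093510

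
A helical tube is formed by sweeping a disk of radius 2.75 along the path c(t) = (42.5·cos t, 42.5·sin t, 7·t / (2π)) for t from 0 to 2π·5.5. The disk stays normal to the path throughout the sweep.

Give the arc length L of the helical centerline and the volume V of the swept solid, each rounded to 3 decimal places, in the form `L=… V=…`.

2πR = 2π·42.5 = 267.035376
per-turn = √(267.035376² + 7²) = √(71307.8918 + 49) = √71356.8918 = 267.127108
L = 5.5 × 267.127108 = 1469.199094
V = π·2.75² × L = 23.758294 × 1469.199094 = 34905.664663

L=1469.199 V=34905.665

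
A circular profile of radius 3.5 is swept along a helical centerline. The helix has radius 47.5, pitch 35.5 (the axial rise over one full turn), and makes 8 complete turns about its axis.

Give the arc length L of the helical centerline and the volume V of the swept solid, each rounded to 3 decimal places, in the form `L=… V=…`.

L=2404.442 V=92533.758

2πR = 2π·47.5 = 298.451302
per-turn = √(298.451302² + 35.5²) = √(89073.1797 + 1260.25) = √90333.4297 = 300.555202
L = 8 × 300.555202 = 2404.441620
V = π·3.5² × L = 38.484510 × 2404.441620 = 92533.757570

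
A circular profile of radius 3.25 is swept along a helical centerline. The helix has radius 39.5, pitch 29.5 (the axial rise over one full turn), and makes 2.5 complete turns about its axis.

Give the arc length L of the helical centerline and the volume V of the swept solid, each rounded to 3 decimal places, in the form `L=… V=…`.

2πR = 2π·39.5 = 248.185820
per-turn = √(248.185820² + 29.5²) = √(61596.2011 + 870.25) = √62466.4511 = 249.932893
L = 2.5 × 249.932893 = 624.832233
V = π·3.25² × L = 33.183072 × 624.832233 = 20733.853222

L=624.832 V=20733.853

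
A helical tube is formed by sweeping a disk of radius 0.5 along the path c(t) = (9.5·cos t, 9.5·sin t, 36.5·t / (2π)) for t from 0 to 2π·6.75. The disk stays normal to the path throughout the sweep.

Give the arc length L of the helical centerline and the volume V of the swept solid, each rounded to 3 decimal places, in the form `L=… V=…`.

2πR = 2π·9.5 = 59.690260
per-turn = √(59.690260² + 36.5²) = √(3562.9272 + 1332.25) = √4895.1772 = 69.965543
L = 6.75 × 69.965543 = 472.267414
V = π·0.5² × L = 0.785398 × 472.267414 = 370.917960

L=472.267 V=370.918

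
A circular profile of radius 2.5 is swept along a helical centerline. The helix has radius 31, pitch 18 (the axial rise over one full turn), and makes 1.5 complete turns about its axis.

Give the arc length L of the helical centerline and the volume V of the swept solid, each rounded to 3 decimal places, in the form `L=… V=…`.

L=293.413 V=5761.151

2πR = 2π·31 = 194.778745
per-turn = √(194.778745² + 18²) = √(37938.7593 + 324) = √38262.7593 = 195.608689
L = 1.5 × 195.608689 = 293.413034
V = π·2.5² × L = 19.634954 × 293.413034 = 5761.151449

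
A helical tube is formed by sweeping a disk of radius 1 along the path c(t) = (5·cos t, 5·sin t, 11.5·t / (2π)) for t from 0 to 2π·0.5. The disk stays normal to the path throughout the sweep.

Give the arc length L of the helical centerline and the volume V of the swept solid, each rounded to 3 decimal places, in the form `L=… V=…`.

2πR = 2π·5 = 31.415927
per-turn = √(31.415927² + 11.5²) = √(986.9604 + 132.25) = √1119.2104 = 33.454603
L = 0.5 × 33.454603 = 16.727301
V = π·1² × L = 3.141593 × 16.727301 = 52.550367

L=16.727 V=52.550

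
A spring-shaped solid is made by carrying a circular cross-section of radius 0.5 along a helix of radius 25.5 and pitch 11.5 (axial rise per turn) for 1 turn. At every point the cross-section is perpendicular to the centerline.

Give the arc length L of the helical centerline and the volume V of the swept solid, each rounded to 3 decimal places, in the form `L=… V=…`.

2πR = 2π·25.5 = 160.221225
per-turn = √(160.221225² + 11.5²) = √(25670.8410 + 132.25) = √25803.0910 = 160.633406
L = 1 × 160.633406 = 160.633406
V = π·0.5² × L = 0.785398 × 160.633406 = 126.161182

L=160.633 V=126.161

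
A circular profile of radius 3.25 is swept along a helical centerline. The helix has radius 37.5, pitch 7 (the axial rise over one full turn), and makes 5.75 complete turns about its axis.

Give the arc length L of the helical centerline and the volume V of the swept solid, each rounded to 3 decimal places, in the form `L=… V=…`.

2πR = 2π·37.5 = 235.619449
per-turn = √(235.619449² + 7²) = √(55516.5248 + 49) = √55565.5248 = 235.723407
L = 5.75 × 235.723407 = 1355.409592
V = π·3.25² × L = 33.183072 × 1355.409592 = 44976.654630

L=1355.410 V=44976.655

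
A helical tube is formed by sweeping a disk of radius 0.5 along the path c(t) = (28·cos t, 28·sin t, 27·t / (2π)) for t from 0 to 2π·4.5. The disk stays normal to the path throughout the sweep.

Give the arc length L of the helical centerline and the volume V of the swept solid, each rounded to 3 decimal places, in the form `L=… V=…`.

L=800.950 V=629.065

2πR = 2π·28 = 175.929189
per-turn = √(175.929189² + 27²) = √(30951.0794 + 729) = √31680.0794 = 177.988987
L = 4.5 × 177.988987 = 800.950440
V = π·0.5² × L = 0.785398 × 800.950440 = 629.065005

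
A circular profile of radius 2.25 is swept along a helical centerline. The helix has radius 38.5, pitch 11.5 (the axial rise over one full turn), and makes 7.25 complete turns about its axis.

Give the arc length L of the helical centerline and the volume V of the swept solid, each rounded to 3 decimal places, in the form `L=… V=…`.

2πR = 2π·38.5 = 241.902634
per-turn = √(241.902634² + 11.5²) = √(58516.8845 + 132.25) = √58649.1345 = 242.175834
L = 7.25 × 242.175834 = 1755.774795
V = π·2.25² × L = 15.904313 × 1755.774795 = 27924.391566

L=1755.775 V=27924.392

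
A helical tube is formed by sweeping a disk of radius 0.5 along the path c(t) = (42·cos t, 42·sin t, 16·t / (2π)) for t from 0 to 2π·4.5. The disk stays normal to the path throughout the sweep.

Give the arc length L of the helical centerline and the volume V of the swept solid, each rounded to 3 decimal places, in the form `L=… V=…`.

2πR = 2π·42 = 263.893783
per-turn = √(263.893783² + 16²) = √(69639.9287 + 256) = √69895.9287 = 264.378382
L = 4.5 × 264.378382 = 1189.702717
V = π·0.5² × L = 0.785398 × 1189.702717 = 934.390329

L=1189.703 V=934.390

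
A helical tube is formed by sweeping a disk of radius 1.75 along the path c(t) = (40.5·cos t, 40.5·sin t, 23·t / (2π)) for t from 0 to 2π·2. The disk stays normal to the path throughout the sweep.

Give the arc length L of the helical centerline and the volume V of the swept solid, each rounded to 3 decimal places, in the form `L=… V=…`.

2πR = 2π·40.5 = 254.469005
per-turn = √(254.469005² + 23²) = √(64754.4745 + 529) = √65283.4745 = 255.506310
L = 2 × 255.506310 = 511.012620
V = π·1.75² × L = 9.621128 × 511.012620 = 4916.517573

L=511.013 V=4916.518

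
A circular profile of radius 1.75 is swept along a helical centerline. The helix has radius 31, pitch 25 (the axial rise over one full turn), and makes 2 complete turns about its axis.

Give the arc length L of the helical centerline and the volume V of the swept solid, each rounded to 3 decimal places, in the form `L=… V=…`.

2πR = 2π·31 = 194.778745
per-turn = √(194.778745² + 25²) = √(37938.7593 + 625) = √38563.7593 = 196.376575
L = 2 × 196.376575 = 392.753151
V = π·1.75² × L = 9.621128 × 392.753151 = 3778.728138

L=392.753 V=3778.728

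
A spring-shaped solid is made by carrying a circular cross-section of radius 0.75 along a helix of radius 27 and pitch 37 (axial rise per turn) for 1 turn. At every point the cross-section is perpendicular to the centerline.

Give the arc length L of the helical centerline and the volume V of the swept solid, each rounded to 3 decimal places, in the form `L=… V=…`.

L=173.634 V=306.837

2πR = 2π·27 = 169.646003
per-turn = √(169.646003² + 37²) = √(28779.7664 + 1369) = √30148.7664 = 173.634001
L = 1 × 173.634001 = 173.634001
V = π·0.75² × L = 1.767146 × 173.634001 = 306.836608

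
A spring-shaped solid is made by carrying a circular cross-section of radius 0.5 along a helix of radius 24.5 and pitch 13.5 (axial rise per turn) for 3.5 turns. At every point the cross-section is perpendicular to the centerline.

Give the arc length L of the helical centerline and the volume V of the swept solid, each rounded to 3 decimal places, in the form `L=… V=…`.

L=540.851 V=424.783

2πR = 2π·24.5 = 153.938040
per-turn = √(153.938040² + 13.5²) = √(23696.9202 + 182.25) = √23879.1702 = 154.528865
L = 3.5 × 154.528865 = 540.851028
V = π·0.5² × L = 0.785398 × 540.851028 = 424.783404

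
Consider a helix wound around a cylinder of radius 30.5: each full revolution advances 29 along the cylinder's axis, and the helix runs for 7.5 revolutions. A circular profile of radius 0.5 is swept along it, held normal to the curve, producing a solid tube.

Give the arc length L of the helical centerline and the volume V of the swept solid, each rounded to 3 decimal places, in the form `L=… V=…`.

2πR = 2π·30.5 = 191.637152
per-turn = √(191.637152² + 29²) = √(36724.7980 + 841) = √37565.7980 = 193.818982
L = 7.5 × 193.818982 = 1453.642369
V = π·0.5² × L = 0.785398 × 1453.642369 = 1141.688047

L=1453.642 V=1141.688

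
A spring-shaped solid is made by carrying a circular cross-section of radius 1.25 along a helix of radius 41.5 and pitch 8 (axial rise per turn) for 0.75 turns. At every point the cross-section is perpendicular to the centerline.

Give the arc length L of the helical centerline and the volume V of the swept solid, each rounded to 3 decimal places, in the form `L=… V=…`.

2πR = 2π·41.5 = 260.752190
per-turn = √(260.752190² + 8²) = √(67991.7047 + 64) = √68055.7047 = 260.874883
L = 0.75 × 260.874883 = 195.656162
V = π·1.25² × L = 4.908739 × 195.656162 = 960.424942

L=195.656 V=960.425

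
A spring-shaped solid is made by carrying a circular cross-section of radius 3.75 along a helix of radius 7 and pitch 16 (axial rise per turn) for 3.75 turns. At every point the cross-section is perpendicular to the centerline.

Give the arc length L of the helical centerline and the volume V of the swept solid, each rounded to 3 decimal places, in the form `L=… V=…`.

2πR = 2π·7 = 43.982297
per-turn = √(43.982297² + 16²) = √(1934.4425 + 256) = √2190.4425 = 46.802163
L = 3.75 × 46.802163 = 175.508111
V = π·3.75² × L = 44.178647 × 175.508111 = 7753.710840

L=175.508 V=7753.711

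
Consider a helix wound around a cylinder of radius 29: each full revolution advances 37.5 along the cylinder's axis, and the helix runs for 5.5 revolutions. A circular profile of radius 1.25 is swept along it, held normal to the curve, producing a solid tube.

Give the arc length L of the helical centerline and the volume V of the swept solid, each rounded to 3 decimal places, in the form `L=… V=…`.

L=1023.171 V=5022.481

2πR = 2π·29 = 182.212374
per-turn = √(182.212374² + 37.5²) = √(33201.3492 + 1406.25) = √34607.5992 = 186.031178
L = 5.5 × 186.031178 = 1023.171479
V = π·1.25² × L = 4.908739 × 1023.171479 = 5022.481254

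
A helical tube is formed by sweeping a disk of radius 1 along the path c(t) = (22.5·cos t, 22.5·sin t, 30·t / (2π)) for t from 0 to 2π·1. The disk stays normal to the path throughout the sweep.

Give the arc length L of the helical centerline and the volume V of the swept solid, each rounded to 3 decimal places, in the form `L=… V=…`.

L=144.520 V=454.022

2πR = 2π·22.5 = 141.371669
per-turn = √(141.371669² + 30²) = √(19985.9489 + 900) = √20885.9489 = 144.519718
L = 1 × 144.519718 = 144.519718
V = π·1² × L = 3.141593 × 144.519718 = 454.022085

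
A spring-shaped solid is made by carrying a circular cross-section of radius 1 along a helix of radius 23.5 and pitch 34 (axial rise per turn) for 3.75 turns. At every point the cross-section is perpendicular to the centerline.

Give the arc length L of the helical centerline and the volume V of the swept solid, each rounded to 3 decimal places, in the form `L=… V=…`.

L=568.196 V=1785.039

2πR = 2π·23.5 = 147.654855
per-turn = √(147.654855² + 34²) = √(21801.9561 + 1156) = √22957.9561 = 151.518831
L = 3.75 × 151.518831 = 568.195616
V = π·1² × L = 3.141593 × 568.195616 = 1785.039173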